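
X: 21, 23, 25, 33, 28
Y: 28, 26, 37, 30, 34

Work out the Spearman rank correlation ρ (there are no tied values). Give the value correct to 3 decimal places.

Rank X: 1, 2, 3, 5, 4
Rank Y: 2, 1, 5, 3, 4
d = rank(X) − rank(Y): -1, 1, -2, 2, 0; Σd² = 10
ρ = 1 − 6Σd² / [n(n²−1)] = 1 − 6×10 / (5×24) = 1 − 60/120 ≈ 0.500

0.500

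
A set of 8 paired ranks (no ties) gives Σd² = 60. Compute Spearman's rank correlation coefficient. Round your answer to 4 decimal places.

ρ = 1 − 6Σd² / [n(n²−1)] = 1 − 6×60 / (8×63)
  = 1 − 360/504 = 1 − 0.71429 ≈ 0.2857

0.2857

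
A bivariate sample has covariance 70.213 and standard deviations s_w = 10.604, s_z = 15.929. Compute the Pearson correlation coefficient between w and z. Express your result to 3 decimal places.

r = Cov(w,z) / (s_w · s_z) = 70.213 / (10.604 × 15.929)
  = 70.213 / 168.9111 ≈ 0.416

0.416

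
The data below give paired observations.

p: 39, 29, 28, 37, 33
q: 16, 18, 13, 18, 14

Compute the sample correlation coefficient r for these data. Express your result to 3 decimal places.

0.346

n = 5, Σp = 166, Σq = 79, Σp² = 5604, Σq² = 1269, Σpq = 2638
nΣpq − ΣpΣq = 13190 − 13114 = 76
nΣp² − (Σp)² = 28020 − 27556 = 464; nΣq² − (Σq)² = 6345 − 6241 = 104
r = 76 / √(464 × 104) = 76 / 219.6725 ≈ 0.346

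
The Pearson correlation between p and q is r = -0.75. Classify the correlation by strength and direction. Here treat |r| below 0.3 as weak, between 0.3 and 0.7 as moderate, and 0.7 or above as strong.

strong negative

r = -0.75 < 0 so the relationship is negative.
|r| = 0.75, which falls in the strong range.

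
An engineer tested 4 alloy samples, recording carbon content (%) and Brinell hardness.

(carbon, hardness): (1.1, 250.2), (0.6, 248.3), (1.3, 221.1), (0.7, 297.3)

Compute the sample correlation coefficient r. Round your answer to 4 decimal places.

-0.6661

n = 4, Σx = 3.7, Σy = 1016.9, Σx² = 3.75, Σy² = 261525.43, Σxy = 919.74
nΣxy − ΣxΣy = 3678.96 − 3762.53 = -83.57
nΣx² − (Σx)² = 15 − 13.69 = 1.31; nΣy² − (Σy)² = 1046101.72 − 1034085.61 = 12016.11
r = -83.57 / √(1.31 × 12016.11) = -83.57 / 125.4636 ≈ -0.6661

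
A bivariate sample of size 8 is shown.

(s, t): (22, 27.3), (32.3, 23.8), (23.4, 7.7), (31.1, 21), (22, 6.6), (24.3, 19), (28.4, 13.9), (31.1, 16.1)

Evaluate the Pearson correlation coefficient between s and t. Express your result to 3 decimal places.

0.325

n = 8, Σs = 214.6, Σt = 135.4, Σs² = 5890.32, Σt² = 2669, Σst = 3704.99
nΣst − ΣsΣt = 29639.92 − 29056.84 = 583.08
nΣs² − (Σs)² = 47122.56 − 46053.16 = 1069.4; nΣt² − (Σt)² = 21352 − 18333.16 = 3018.84
r = 583.08 / √(1069.4 × 3018.84) = 583.08 / 1796.7603 ≈ 0.325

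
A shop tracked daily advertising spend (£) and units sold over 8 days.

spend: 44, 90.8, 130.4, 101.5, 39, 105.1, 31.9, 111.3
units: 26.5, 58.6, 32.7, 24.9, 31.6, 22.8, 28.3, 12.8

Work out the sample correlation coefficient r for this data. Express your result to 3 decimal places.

n = 8, Σx = 654, Σy = 238.2, Σx² = 63459.36, Σy² = 8308.64, Σxy = 19234.4
nΣxy − ΣxΣy = 153875.2 − 155782.8 = -1907.6
nΣx² − (Σx)² = 507674.88 − 427716 = 79958.88; nΣy² − (Σy)² = 66469.12 − 56739.24 = 9729.88
r = -1907.6 / √(79958.88 × 9729.88) = -1907.6 / 27892.4776 ≈ -0.068

-0.068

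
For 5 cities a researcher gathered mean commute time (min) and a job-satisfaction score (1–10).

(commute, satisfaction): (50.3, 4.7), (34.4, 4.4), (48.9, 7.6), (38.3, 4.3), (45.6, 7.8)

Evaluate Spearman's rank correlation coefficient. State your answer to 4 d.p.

Rank commute: 5, 1, 4, 2, 3
Rank satisfaction: 3, 2, 4, 1, 5
d = rank(commute) − rank(satisfaction): 2, -1, 0, 1, -2; Σd² = 10
ρ = 1 − 6Σd² / [n(n²−1)] = 1 − 6×10 / (5×24) = 1 − 60/120 ≈ 0.5000

0.5000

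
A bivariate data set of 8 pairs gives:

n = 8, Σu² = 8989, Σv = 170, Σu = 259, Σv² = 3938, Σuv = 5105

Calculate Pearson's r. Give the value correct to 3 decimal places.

-0.899

r = (nΣuv − ΣuΣv) / √[(nΣu² − (Σu)²)(nΣv² − (Σv)²)]
Numerator: 8×5105 − 259×170 = -3190
Denominator: √[(71912 − 67081)(31504 − 28900)] = √[4831 × 2604] = 3546.8189
r = -3190 / 3546.8189 ≈ -0.899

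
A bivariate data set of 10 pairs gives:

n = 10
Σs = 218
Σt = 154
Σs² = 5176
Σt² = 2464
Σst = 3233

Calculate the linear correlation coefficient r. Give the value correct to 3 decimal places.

r = (nΣst − ΣsΣt) / √[(nΣs² − (Σs)²)(nΣt² − (Σt)²)]
Numerator: 10×3233 − 218×154 = -1242
Denominator: √[(51760 − 47524)(24640 − 23716)] = √[4236 × 924] = 1978.3994
r = -1242 / 1978.3994 ≈ -0.628

-0.628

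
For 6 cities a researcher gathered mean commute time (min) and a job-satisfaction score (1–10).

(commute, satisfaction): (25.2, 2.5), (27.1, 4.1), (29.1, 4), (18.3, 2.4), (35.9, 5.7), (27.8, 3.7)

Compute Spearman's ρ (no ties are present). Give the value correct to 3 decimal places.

0.829

Rank commute: 2, 3, 5, 1, 6, 4
Rank satisfaction: 2, 5, 4, 1, 6, 3
d = rank(commute) − rank(satisfaction): 0, -2, 1, 0, 0, 1; Σd² = 6
ρ = 1 − 6Σd² / [n(n²−1)] = 1 − 6×6 / (6×35) = 1 − 36/210 ≈ 0.829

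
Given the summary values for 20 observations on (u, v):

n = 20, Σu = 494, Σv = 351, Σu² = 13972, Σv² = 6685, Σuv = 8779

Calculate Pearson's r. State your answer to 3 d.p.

0.113

r = (nΣuv − ΣuΣv) / √[(nΣu² − (Σu)²)(nΣv² − (Σv)²)]
Numerator: 20×8779 − 494×351 = 2186
Denominator: √[(279440 − 244036)(133700 − 123201)] = √[35404 × 10499] = 19279.6939
r = 2186 / 19279.6939 ≈ 0.113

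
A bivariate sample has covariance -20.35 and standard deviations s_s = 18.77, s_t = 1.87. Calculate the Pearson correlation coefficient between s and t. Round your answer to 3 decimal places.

r = Cov(s,t) / (s_s · s_t) = -20.35 / (18.77 × 1.87)
  = -20.35 / 35.0999 ≈ -0.580

-0.580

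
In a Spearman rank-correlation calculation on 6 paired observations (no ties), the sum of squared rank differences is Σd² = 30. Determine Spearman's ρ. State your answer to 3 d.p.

ρ = 1 − 6Σd² / [n(n²−1)] = 1 − 6×30 / (6×35)
  = 1 − 180/210 = 1 − 0.8571 ≈ 0.143

0.143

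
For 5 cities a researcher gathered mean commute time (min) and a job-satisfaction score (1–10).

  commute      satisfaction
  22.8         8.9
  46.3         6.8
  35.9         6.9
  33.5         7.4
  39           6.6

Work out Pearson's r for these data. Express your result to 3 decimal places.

n = 5, Σx = 177.5, Σy = 36.6, Σx² = 6595.59, Σy² = 271.38, Σxy = 1270.77
nΣxy − ΣxΣy = 6353.85 − 6496.5 = -142.65
nΣx² − (Σx)² = 32977.95 − 31506.25 = 1471.7; nΣy² − (Σy)² = 1356.9 − 1339.56 = 17.34
r = -142.65 / √(1471.7 × 17.34) = -142.65 / 159.7475 ≈ -0.893

-0.893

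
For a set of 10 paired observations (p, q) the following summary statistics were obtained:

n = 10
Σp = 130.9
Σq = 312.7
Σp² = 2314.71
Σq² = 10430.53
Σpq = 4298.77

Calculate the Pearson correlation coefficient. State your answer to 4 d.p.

r = (nΣpq − ΣpΣq) / √[(nΣp² − (Σp)²)(nΣq² − (Σq)²)]
Numerator: 10×4298.77 − 130.9×312.7 = 2055.27
Denominator: √[(23147.1 − 17134.81)(104305.3 − 97781.29)] = √[6012.29 × 6524.01] = 6262.9258
r = 2055.27 / 6262.9258 ≈ 0.3282

0.3282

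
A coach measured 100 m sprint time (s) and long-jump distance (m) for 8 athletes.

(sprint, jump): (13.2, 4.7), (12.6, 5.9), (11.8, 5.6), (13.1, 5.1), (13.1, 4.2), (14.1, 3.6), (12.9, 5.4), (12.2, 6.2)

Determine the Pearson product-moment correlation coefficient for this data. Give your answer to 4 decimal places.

-0.8547

n = 8, Σx = 103, Σy = 40.7, Σx² = 1329.52, Σy² = 212.47, Σxy = 520.35
nΣxy − ΣxΣy = 4162.8 − 4192.1 = -29.3
nΣx² − (Σx)² = 10636.16 − 10609 = 27.16; nΣy² − (Σy)² = 1699.76 − 1656.49 = 43.27
r = -29.3 / √(27.16 × 43.27) = -29.3 / 34.2814 ≈ -0.8547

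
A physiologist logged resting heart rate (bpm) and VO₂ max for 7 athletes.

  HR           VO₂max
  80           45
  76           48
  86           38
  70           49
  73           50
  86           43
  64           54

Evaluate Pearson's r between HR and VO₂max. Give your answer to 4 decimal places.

n = 7, Σx = 535, Σy = 327, Σx² = 41293, Σy² = 15439, Σxy = 24750
nΣxy − ΣxΣy = 173250 − 174945 = -1695
nΣx² − (Σx)² = 289051 − 286225 = 2826; nΣy² − (Σy)² = 108073 − 106929 = 1144
r = -1695 / √(2826 × 1144) = -1695 / 1798.0389 ≈ -0.9427

-0.9427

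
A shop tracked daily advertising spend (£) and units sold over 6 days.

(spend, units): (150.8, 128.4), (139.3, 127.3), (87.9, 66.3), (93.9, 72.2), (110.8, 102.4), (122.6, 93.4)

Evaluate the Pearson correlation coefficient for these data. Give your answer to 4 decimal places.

n = 6, Σx = 705.3, Σy = 590, Σx² = 85996.15, Σy² = 61509.7, Σxy = 72499.72
nΣxy − ΣxΣy = 434998.32 − 416127 = 18871.32
nΣx² − (Σx)² = 515976.9 − 497448.09 = 18528.81; nΣy² − (Σy)² = 369058.2 − 348100 = 20958.2
r = 18871.32 / √(18528.81 × 20958.2) = 18871.32 / 19706.1033 ≈ 0.9576

0.9576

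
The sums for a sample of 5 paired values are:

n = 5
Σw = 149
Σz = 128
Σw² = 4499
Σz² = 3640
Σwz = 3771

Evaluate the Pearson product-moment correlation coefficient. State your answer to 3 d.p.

r = (nΣwz − ΣwΣz) / √[(nΣw² − (Σw)²)(nΣz² − (Σz)²)]
Numerator: 5×3771 − 149×128 = -217
Denominator: √[(22495 − 22201)(18200 − 16384)] = √[294 × 1816] = 730.6873
r = -217 / 730.6873 ≈ -0.297

-0.297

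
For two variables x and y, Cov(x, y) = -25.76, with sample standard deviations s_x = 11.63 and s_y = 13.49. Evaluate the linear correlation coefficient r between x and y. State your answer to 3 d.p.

-0.164

r = Cov(x,y) / (s_x · s_y) = -25.76 / (11.63 × 13.49)
  = -25.76 / 156.8887 ≈ -0.164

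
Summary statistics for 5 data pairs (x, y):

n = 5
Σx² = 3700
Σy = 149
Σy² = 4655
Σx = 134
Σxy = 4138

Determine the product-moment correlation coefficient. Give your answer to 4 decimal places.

0.9472

r = (nΣxy − ΣxΣy) / √[(nΣx² − (Σx)²)(nΣy² − (Σy)²)]
Numerator: 5×4138 − 134×149 = 724
Denominator: √[(18500 − 17956)(23275 − 22201)] = √[544 × 1074] = 764.3664
r = 724 / 764.3664 ≈ 0.9472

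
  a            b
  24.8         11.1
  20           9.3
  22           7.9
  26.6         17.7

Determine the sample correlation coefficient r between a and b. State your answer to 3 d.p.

n = 4, Σa = 93.4, Σb = 46, Σa² = 2206.6, Σb² = 585.4, Σab = 1105.9
nΣab − ΣaΣb = 4423.6 − 4296.4 = 127.2
nΣa² − (Σa)² = 8826.4 − 8723.56 = 102.84; nΣb² − (Σb)² = 2341.6 − 2116 = 225.6
r = 127.2 / √(102.84 × 225.6) = 127.2 / 152.3178 ≈ 0.835

0.835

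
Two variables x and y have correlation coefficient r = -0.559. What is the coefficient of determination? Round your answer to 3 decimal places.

0.312

r² = (-0.559)² = 0.312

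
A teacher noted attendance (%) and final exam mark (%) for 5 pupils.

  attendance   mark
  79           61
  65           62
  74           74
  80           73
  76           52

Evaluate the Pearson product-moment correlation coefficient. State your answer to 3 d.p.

n = 5, Σx = 374, Σy = 322, Σx² = 28118, Σy² = 21074, Σxy = 24117
nΣxy − ΣxΣy = 120585 − 120428 = 157
nΣx² − (Σx)² = 140590 − 139876 = 714; nΣy² − (Σy)² = 105370 − 103684 = 1686
r = 157 / √(714 × 1686) = 157 / 1097.1800 ≈ 0.143

0.143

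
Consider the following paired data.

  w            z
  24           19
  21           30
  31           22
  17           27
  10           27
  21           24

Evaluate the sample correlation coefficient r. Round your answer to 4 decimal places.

n = 6, Σw = 124, Σz = 149, Σw² = 2808, Σz² = 3779, Σwz = 3001
nΣwz − ΣwΣz = 18006 − 18476 = -470
nΣw² − (Σw)² = 16848 − 15376 = 1472; nΣz² − (Σz)² = 22674 − 22201 = 473
r = -470 / √(1472 × 473) = -470 / 834.4196 ≈ -0.5633

-0.5633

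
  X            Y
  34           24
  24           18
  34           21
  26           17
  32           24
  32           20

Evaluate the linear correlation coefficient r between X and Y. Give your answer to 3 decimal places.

0.805

n = 6, ΣX = 182, ΣY = 124, ΣX² = 5612, ΣY² = 2606, ΣXY = 3812
nΣXY − ΣXΣY = 22872 − 22568 = 304
nΣX² − (ΣX)² = 33672 − 33124 = 548; nΣY² − (ΣY)² = 15636 − 15376 = 260
r = 304 / √(548 × 260) = 304 / 377.4652 ≈ 0.805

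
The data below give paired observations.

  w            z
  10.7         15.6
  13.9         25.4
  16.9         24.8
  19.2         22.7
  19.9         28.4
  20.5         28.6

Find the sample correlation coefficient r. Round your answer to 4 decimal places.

n = 6, Σw = 101.1, Σz = 145.5, Σw² = 1778.21, Σz² = 3643.37, Σwz = 2526.4
nΣwz − ΣwΣz = 15158.4 − 14710.05 = 448.35
nΣw² − (Σw)² = 10669.26 − 10221.21 = 448.05; nΣz² − (Σz)² = 21860.22 − 21170.25 = 689.97
r = 448.35 / √(448.05 × 689.97) = 448.35 / 556.0045 ≈ 0.8064

0.8064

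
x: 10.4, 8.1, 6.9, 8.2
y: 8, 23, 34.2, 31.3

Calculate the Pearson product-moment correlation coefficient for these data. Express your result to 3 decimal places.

n = 4, Σx = 33.6, Σy = 96.5, Σx² = 288.62, Σy² = 2742.33, Σxy = 762.14
nΣxy − ΣxΣy = 3048.56 − 3242.4 = -193.84
nΣx² − (Σx)² = 1154.48 − 1128.96 = 25.52; nΣy² − (Σy)² = 10969.32 − 9312.25 = 1657.07
r = -193.84 / √(25.52 × 1657.07) = -193.84 / 205.6415 ≈ -0.943

-0.943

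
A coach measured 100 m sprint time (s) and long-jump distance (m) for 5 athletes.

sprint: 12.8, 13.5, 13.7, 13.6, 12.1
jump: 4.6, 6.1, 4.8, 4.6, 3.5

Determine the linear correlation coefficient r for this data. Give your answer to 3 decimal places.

n = 5, Σx = 65.7, Σy = 23.6, Σx² = 865.15, Σy² = 114.82, Σxy = 311.9
nΣxy − ΣxΣy = 1559.5 − 1550.52 = 8.98
nΣx² − (Σx)² = 4325.75 − 4316.49 = 9.26; nΣy² − (Σy)² = 574.1 − 556.96 = 17.14
r = 8.98 / √(9.26 × 17.14) = 8.98 / 12.5983 ≈ 0.713

0.713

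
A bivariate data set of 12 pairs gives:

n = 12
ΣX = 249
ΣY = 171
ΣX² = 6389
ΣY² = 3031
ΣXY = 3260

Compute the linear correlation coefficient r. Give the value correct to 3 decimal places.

-0.338

r = (nΣXY − ΣXΣY) / √[(nΣX² − (ΣX)²)(nΣY² − (ΣY)²)]
Numerator: 12×3260 − 249×171 = -3459
Denominator: √[(76668 − 62001)(36372 − 29241)] = √[14667 × 7131] = 10226.9437
r = -3459 / 10226.9437 ≈ -0.338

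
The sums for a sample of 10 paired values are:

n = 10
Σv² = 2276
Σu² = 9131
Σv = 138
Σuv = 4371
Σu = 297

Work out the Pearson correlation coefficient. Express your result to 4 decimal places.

r = (nΣuv − ΣuΣv) / √[(nΣu² − (Σu)²)(nΣv² − (Σv)²)]
Numerator: 10×4371 − 297×138 = 2724
Denominator: √[(91310 − 88209)(22760 − 19044)] = √[3101 × 3716] = 3394.6010
r = 2724 / 3394.6010 ≈ 0.8025

0.8025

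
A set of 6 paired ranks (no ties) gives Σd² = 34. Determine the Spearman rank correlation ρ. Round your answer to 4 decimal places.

ρ = 1 − 6Σd² / [n(n²−1)] = 1 − 6×34 / (6×35)
  = 1 − 204/210 = 1 − 0.97143 ≈ 0.0286

0.0286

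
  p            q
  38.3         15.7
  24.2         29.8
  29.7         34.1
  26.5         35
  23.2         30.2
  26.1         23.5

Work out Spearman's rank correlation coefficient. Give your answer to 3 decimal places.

-0.143

Rank p: 6, 2, 5, 4, 1, 3
Rank q: 1, 3, 5, 6, 4, 2
d = rank(p) − rank(q): 5, -1, 0, -2, -3, 1; Σd² = 40
ρ = 1 − 6Σd² / [n(n²−1)] = 1 − 6×40 / (6×35) = 1 − 240/210 ≈ -0.143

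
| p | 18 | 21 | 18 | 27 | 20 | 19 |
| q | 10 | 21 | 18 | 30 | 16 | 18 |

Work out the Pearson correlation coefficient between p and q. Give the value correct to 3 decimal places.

0.900

n = 6, Σp = 123, Σq = 113, Σp² = 2579, Σq² = 2345, Σpq = 2417
nΣpq − ΣpΣq = 14502 − 13899 = 603
nΣp² − (Σp)² = 15474 − 15129 = 345; nΣq² − (Σq)² = 14070 − 12769 = 1301
r = 603 / √(345 × 1301) = 603 / 669.9590 ≈ 0.900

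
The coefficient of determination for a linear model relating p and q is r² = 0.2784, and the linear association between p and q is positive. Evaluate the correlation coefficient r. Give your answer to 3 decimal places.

|r| = √0.2784 = 0.528
The association is positive, so r = 0.528.

0.528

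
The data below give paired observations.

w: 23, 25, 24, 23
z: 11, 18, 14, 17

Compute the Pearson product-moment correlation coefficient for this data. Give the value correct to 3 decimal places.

0.550

n = 4, Σw = 95, Σz = 60, Σw² = 2259, Σz² = 930, Σwz = 1430
nΣwz − ΣwΣz = 5720 − 5700 = 20
nΣw² − (Σw)² = 9036 − 9025 = 11; nΣz² − (Σz)² = 3720 − 3600 = 120
r = 20 / √(11 × 120) = 20 / 36.3318 ≈ 0.550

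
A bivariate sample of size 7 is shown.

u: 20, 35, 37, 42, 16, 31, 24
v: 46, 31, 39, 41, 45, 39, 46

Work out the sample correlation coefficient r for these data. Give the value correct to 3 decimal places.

-0.655

n = 7, Σu = 205, Σv = 287, Σu² = 6551, Σv² = 11941, Σuv = 8203
nΣuv − ΣuΣv = 57421 − 58835 = -1414
nΣu² − (Σu)² = 45857 − 42025 = 3832; nΣv² − (Σv)² = 83587 − 82369 = 1218
r = -1414 / √(3832 × 1218) = -1414 / 2160.4111 ≈ -0.655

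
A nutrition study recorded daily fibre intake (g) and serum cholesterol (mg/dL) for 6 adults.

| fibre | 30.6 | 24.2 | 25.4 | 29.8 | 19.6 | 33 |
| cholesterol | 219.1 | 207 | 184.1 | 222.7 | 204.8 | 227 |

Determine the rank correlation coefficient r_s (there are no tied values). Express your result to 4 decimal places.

Rank fibre: 5, 2, 3, 4, 1, 6
Rank cholesterol: 4, 3, 1, 5, 2, 6
d = rank(fibre) − rank(cholesterol): 1, -1, 2, -1, -1, 0; Σd² = 8
ρ = 1 − 6Σd² / [n(n²−1)] = 1 − 6×8 / (6×35) = 1 − 48/210 ≈ 0.7714

0.7714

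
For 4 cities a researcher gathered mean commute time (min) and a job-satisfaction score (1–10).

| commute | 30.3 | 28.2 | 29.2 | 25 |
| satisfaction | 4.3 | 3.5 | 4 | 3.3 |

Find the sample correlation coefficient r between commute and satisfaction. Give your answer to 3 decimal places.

n = 4, Σx = 112.7, Σy = 15.1, Σx² = 3190.97, Σy² = 57.63, Σxy = 428.29
nΣxy − ΣxΣy = 1713.16 − 1701.77 = 11.39
nΣx² − (Σx)² = 12763.88 − 12701.29 = 62.59; nΣy² − (Σy)² = 230.52 − 228.01 = 2.51
r = 11.39 / √(62.59 × 2.51) = 11.39 / 12.5340 ≈ 0.909

0.909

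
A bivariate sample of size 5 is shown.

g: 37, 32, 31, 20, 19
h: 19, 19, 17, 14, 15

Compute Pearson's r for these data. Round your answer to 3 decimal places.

n = 5, Σg = 139, Σh = 84, Σg² = 4115, Σh² = 1432, Σgh = 2403
nΣgh − ΣgΣh = 12015 − 11676 = 339
nΣg² − (Σg)² = 20575 − 19321 = 1254; nΣh² − (Σh)² = 7160 − 7056 = 104
r = 339 / √(1254 × 104) = 339 / 361.1316 ≈ 0.939

0.939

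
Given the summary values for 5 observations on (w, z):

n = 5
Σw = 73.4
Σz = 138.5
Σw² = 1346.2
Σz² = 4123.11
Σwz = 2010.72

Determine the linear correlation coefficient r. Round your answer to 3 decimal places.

r = (nΣwz − ΣwΣz) / √[(nΣw² − (Σw)²)(nΣz² − (Σz)²)]
Numerator: 5×2010.72 − 73.4×138.5 = -112.3
Denominator: √[(6731 − 5387.56)(20615.55 − 19182.25)] = √[1343.44 × 1433.3] = 1387.6428
r = -112.3 / 1387.6428 ≈ -0.081

-0.081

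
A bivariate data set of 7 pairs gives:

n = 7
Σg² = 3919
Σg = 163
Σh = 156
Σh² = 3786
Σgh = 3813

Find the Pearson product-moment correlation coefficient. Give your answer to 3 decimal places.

0.923

r = (nΣgh − ΣgΣh) / √[(nΣg² − (Σg)²)(nΣh² − (Σh)²)]
Numerator: 7×3813 − 163×156 = 1263
Denominator: √[(27433 − 26569)(26502 − 24336)] = √[864 × 2166] = 1368.0000
r = 1263 / 1368.0000 ≈ 0.923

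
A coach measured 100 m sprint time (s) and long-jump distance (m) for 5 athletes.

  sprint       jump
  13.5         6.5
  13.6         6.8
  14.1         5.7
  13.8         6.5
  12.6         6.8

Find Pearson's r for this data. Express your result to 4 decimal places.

n = 5, Σx = 67.6, Σy = 32.3, Σx² = 915.22, Σy² = 209.47, Σxy = 435.98
nΣxy − ΣxΣy = 2179.9 − 2183.48 = -3.58
nΣx² − (Σx)² = 4576.1 − 4569.76 = 6.34; nΣy² − (Σy)² = 1047.35 − 1043.29 = 4.06
r = -3.58 / √(6.34 × 4.06) = -3.58 / 5.0735 ≈ -0.7056

-0.7056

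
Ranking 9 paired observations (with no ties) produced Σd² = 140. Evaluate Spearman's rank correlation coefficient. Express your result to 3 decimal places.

-0.167

ρ = 1 − 6Σd² / [n(n²−1)] = 1 − 6×140 / (9×80)
  = 1 − 840/720 = 1 − 1.1667 ≈ -0.167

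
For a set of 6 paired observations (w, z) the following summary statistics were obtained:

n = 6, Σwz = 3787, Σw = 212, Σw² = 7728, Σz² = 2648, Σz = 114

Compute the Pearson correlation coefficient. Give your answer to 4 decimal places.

r = (nΣwz − ΣwΣz) / √[(nΣw² − (Σw)²)(nΣz² − (Σz)²)]
Numerator: 6×3787 − 212×114 = -1446
Denominator: √[(46368 − 44944)(15888 − 12996)] = √[1424 × 2892] = 2029.3368
r = -1446 / 2029.3368 ≈ -0.7125

-0.7125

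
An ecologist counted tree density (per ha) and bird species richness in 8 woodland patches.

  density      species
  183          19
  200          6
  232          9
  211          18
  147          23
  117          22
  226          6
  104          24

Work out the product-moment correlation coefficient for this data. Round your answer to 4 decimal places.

-0.8226

n = 8, Σx = 1420, Σy = 127, Σx² = 269024, Σy² = 2427, Σxy = 20370
nΣxy − ΣxΣy = 162960 − 180340 = -17380
nΣx² − (Σx)² = 2152192 − 2016400 = 135792; nΣy² − (Σy)² = 19416 − 16129 = 3287
r = -17380 / √(135792 × 3287) = -17380 / 21126.9568 ≈ -0.8226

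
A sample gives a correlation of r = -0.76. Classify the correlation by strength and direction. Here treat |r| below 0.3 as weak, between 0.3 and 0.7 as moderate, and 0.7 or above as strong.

strong negative

r = -0.76 < 0 so the relationship is negative.
|r| = 0.76, which falls in the strong range.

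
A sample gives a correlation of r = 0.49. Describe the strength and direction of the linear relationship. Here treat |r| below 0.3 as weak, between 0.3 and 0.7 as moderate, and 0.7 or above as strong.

moderate positive

r = 0.49 > 0 so the relationship is positive.
|r| = 0.49, which falls in the moderate range.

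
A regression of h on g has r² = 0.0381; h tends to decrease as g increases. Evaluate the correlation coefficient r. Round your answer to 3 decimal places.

|r| = √0.0381 = 0.195
The association is negative, so r = −0.195.

-0.195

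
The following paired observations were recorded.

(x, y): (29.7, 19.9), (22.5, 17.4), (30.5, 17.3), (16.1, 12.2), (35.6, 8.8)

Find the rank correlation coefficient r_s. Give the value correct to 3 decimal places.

Rank x: 3, 2, 4, 1, 5
Rank y: 5, 4, 3, 2, 1
d = rank(x) − rank(y): -2, -2, 1, -1, 4; Σd² = 26
ρ = 1 − 6Σd² / [n(n²−1)] = 1 − 6×26 / (5×24) = 1 − 156/120 ≈ -0.300

-0.300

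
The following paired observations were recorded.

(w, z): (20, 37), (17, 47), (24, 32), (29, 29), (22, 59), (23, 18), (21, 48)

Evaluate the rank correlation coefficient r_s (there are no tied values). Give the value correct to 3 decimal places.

Rank w: 2, 1, 6, 7, 4, 5, 3
Rank z: 4, 5, 3, 2, 7, 1, 6
d = rank(w) − rank(z): -2, -4, 3, 5, -3, 4, -3; Σd² = 88
ρ = 1 − 6Σd² / [n(n²−1)] = 1 − 6×88 / (7×48) = 1 − 528/336 ≈ -0.571

-0.571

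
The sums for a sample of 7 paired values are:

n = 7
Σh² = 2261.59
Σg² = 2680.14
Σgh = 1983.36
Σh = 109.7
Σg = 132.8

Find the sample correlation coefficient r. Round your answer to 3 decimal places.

-0.331

r = (nΣgh − ΣgΣh) / √[(nΣg² − (Σg)²)(nΣh² − (Σh)²)]
Numerator: 7×1983.36 − 132.8×109.7 = -684.64
Denominator: √[(18760.98 − 17635.84)(15831.13 − 12034.09)] = √[1125.14 × 3797.04] = 2066.9305
r = -684.64 / 2066.9305 ≈ -0.331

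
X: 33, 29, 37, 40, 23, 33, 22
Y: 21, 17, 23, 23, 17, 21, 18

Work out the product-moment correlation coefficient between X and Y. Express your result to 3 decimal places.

0.904

n = 7, ΣX = 217, ΣY = 140, ΣX² = 7001, ΣY² = 2842, ΣXY = 4437
nΣXY − ΣXΣY = 31059 − 30380 = 679
nΣX² − (ΣX)² = 49007 − 47089 = 1918; nΣY² − (ΣY)² = 19894 − 19600 = 294
r = 679 / √(1918 × 294) = 679 / 750.9274 ≈ 0.904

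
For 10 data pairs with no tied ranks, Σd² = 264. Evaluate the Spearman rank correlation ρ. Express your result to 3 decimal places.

ρ = 1 − 6Σd² / [n(n²−1)] = 1 − 6×264 / (10×99)
  = 1 − 1584/990 = 1 − 1.6000 ≈ -0.600

-0.600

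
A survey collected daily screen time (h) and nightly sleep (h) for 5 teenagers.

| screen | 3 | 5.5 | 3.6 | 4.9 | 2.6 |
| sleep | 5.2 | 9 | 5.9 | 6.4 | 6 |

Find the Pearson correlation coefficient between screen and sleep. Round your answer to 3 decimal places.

0.813

n = 5, Σx = 19.6, Σy = 32.5, Σx² = 82.98, Σy² = 219.81, Σxy = 133.3
nΣxy − ΣxΣy = 666.5 − 637 = 29.5
nΣx² − (Σx)² = 414.9 − 384.16 = 30.74; nΣy² − (Σy)² = 1099.05 − 1056.25 = 42.8
r = 29.5 / √(30.74 × 42.8) = 29.5 / 36.2722 ≈ 0.813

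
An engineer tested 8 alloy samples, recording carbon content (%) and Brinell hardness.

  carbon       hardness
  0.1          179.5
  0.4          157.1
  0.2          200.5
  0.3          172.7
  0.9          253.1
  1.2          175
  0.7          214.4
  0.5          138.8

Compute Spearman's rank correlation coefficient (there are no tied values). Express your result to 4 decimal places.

Rank carbon: 1, 4, 2, 3, 7, 8, 6, 5
Rank hardness: 5, 2, 6, 3, 8, 4, 7, 1
d = rank(carbon) − rank(hardness): -4, 2, -4, 0, -1, 4, -1, 4; Σd² = 70
ρ = 1 − 6Σd² / [n(n²−1)] = 1 − 6×70 / (8×63) = 1 − 420/504 ≈ 0.1667

0.1667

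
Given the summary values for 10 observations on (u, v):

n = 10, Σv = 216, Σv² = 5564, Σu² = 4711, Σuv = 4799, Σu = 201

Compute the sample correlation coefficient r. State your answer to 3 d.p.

r = (nΣuv − ΣuΣv) / √[(nΣu² − (Σu)²)(nΣv² − (Σv)²)]
Numerator: 10×4799 − 201×216 = 4574
Denominator: √[(47110 − 40401)(55640 − 46656)] = √[6709 × 8984] = 7763.6110
r = 4574 / 7763.6110 ≈ 0.589

0.589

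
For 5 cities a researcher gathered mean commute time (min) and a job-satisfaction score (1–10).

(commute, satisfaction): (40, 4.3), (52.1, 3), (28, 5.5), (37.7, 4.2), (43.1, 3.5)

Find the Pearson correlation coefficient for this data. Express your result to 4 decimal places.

-0.9742

n = 5, Σx = 200.9, Σy = 20.5, Σx² = 8377.31, Σy² = 87.63, Σxy = 791.49
nΣxy − ΣxΣy = 3957.45 − 4118.45 = -161
nΣx² − (Σx)² = 41886.55 − 40360.81 = 1525.74; nΣy² − (Σy)² = 438.15 − 420.25 = 17.9
r = -161 / √(1525.74 × 17.9) = -161 / 165.2596 ≈ -0.9742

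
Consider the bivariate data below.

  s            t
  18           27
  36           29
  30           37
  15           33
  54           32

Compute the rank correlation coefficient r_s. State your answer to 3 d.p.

-0.100

Rank s: 2, 4, 3, 1, 5
Rank t: 1, 2, 5, 4, 3
d = rank(s) − rank(t): 1, 2, -2, -3, 2; Σd² = 22
ρ = 1 − 6Σd² / [n(n²−1)] = 1 − 6×22 / (5×24) = 1 − 132/120 ≈ -0.100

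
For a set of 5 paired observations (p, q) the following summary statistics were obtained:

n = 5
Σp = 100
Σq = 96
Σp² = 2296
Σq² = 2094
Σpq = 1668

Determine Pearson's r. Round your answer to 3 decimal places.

-0.925

r = (nΣpq − ΣpΣq) / √[(nΣp² − (Σp)²)(nΣq² − (Σq)²)]
Numerator: 5×1668 − 100×96 = -1260
Denominator: √[(11480 − 10000)(10470 − 9216)] = √[1480 × 1254] = 1362.3215
r = -1260 / 1362.3215 ≈ -0.925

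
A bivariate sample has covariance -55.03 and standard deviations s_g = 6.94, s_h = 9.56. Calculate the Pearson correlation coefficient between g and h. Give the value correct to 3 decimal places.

-0.829

r = Cov(g,h) / (s_g · s_h) = -55.03 / (6.94 × 9.56)
  = -55.03 / 66.3464 ≈ -0.829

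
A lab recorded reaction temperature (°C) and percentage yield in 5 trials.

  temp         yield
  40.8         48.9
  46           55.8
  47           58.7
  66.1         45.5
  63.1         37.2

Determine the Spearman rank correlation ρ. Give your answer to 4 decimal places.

-0.5000

Rank temp: 1, 2, 3, 5, 4
Rank yield: 3, 4, 5, 2, 1
d = rank(temp) − rank(yield): -2, -2, -2, 3, 3; Σd² = 30
ρ = 1 − 6Σd² / [n(n²−1)] = 1 − 6×30 / (5×24) = 1 − 180/120 ≈ -0.5000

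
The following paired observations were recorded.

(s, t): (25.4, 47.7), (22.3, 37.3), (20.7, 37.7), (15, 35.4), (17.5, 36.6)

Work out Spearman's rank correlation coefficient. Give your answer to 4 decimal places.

0.9000

Rank s: 5, 4, 3, 1, 2
Rank t: 5, 3, 4, 1, 2
d = rank(s) − rank(t): 0, 1, -1, 0, 0; Σd² = 2
ρ = 1 − 6Σd² / [n(n²−1)] = 1 − 6×2 / (5×24) = 1 − 12/120 ≈ 0.9000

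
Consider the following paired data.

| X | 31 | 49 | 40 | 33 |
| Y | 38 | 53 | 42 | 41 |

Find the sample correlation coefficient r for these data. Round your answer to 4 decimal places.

0.9524

n = 4, ΣX = 153, ΣY = 174, ΣX² = 6051, ΣY² = 7698, ΣXY = 6808
nΣXY − ΣXΣY = 27232 − 26622 = 610
nΣX² − (ΣX)² = 24204 − 23409 = 795; nΣY² − (ΣY)² = 30792 − 30276 = 516
r = 610 / √(795 × 516) = 610 / 640.4842 ≈ 0.9524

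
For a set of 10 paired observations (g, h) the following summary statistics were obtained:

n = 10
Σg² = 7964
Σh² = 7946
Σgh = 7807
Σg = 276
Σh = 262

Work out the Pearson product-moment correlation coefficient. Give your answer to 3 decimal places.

0.941

r = (nΣgh − ΣgΣh) / √[(nΣg² − (Σg)²)(nΣh² − (Σh)²)]
Numerator: 10×7807 − 276×262 = 5758
Denominator: √[(79640 − 76176)(79460 − 68644)] = √[3464 × 10816] = 6120.9986
r = 5758 / 6120.9986 ≈ 0.941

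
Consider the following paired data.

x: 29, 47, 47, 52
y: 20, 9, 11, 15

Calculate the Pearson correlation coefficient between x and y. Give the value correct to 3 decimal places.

-0.721

n = 4, Σx = 175, Σy = 55, Σx² = 7963, Σy² = 827, Σxy = 2300
nΣxy − ΣxΣy = 9200 − 9625 = -425
nΣx² − (Σx)² = 31852 − 30625 = 1227; nΣy² − (Σy)² = 3308 − 3025 = 283
r = -425 / √(1227 × 283) = -425 / 589.2716 ≈ -0.721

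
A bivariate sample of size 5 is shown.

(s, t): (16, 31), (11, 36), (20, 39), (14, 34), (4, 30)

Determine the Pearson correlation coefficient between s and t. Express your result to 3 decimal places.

n = 5, Σs = 65, Σt = 170, Σs² = 989, Σt² = 5834, Σst = 2268
nΣst − ΣsΣt = 11340 − 11050 = 290
nΣs² − (Σs)² = 4945 − 4225 = 720; nΣt² − (Σt)² = 29170 − 28900 = 270
r = 290 / √(720 × 270) = 290 / 440.9082 ≈ 0.658

0.658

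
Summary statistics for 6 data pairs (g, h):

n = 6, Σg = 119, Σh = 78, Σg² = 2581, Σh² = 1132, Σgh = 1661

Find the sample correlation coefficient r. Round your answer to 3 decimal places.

0.706

r = (nΣgh − ΣgΣh) / √[(nΣg² − (Σg)²)(nΣh² − (Σh)²)]
Numerator: 6×1661 − 119×78 = 684
Denominator: √[(15486 − 14161)(6792 − 6084)] = √[1325 × 708] = 968.5556
r = 684 / 968.5556 ≈ 0.706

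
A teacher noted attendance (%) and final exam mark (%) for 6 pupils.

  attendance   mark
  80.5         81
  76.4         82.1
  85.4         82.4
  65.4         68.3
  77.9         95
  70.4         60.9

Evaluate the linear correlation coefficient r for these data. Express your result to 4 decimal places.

n = 6, Σx = 456, Σy = 469.7, Σx² = 34912.1, Σy² = 37489.87, Σxy = 35984.58
nΣxy − ΣxΣy = 215907.48 − 214183.2 = 1724.28
nΣx² − (Σx)² = 209472.6 − 207936 = 1536.6; nΣy² − (Σy)² = 224939.22 − 220618.09 = 4321.13
r = 1724.28 / √(1536.6 × 4321.13) = 1724.28 / 2576.7903 ≈ 0.6692

0.6692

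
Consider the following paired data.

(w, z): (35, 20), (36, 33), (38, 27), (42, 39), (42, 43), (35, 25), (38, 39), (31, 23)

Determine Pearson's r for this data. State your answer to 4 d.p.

n = 8, Σw = 297, Σz = 249, Σw² = 11123, Σz² = 8263, Σwz = 9428
nΣwz − ΣwΣz = 75424 − 73953 = 1471
nΣw² − (Σw)² = 88984 − 88209 = 775; nΣz² − (Σz)² = 66104 − 62001 = 4103
r = 1471 / √(775 × 4103) = 1471 / 1783.2064 ≈ 0.8249

0.8249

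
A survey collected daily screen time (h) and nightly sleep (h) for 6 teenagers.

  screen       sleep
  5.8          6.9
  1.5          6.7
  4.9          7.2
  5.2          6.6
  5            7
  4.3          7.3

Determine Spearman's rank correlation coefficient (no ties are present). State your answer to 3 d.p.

-0.314

Rank screen: 6, 1, 3, 5, 4, 2
Rank sleep: 3, 2, 5, 1, 4, 6
d = rank(screen) − rank(sleep): 3, -1, -2, 4, 0, -4; Σd² = 46
ρ = 1 − 6Σd² / [n(n²−1)] = 1 − 6×46 / (6×35) = 1 − 276/210 ≈ -0.314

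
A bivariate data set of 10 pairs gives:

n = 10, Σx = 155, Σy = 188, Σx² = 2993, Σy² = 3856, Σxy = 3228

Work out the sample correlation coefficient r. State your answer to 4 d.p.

r = (nΣxy − ΣxΣy) / √[(nΣx² − (Σx)²)(nΣy² − (Σy)²)]
Numerator: 10×3228 − 155×188 = 3140
Denominator: √[(29930 − 24025)(38560 − 35344)] = √[5905 × 3216] = 4357.8068
r = 3140 / 4357.8068 ≈ 0.7205

0.7205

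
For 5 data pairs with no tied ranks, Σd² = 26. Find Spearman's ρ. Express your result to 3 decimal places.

-0.300

ρ = 1 − 6Σd² / [n(n²−1)] = 1 − 6×26 / (5×24)
  = 1 − 156/120 = 1 − 1.3000 ≈ -0.300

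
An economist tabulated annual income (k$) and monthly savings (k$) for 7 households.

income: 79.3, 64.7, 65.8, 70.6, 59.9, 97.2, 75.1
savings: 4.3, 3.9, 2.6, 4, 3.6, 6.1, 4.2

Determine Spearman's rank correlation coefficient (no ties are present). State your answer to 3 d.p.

0.893

Rank income: 6, 2, 3, 4, 1, 7, 5
Rank savings: 6, 3, 1, 4, 2, 7, 5
d = rank(income) − rank(savings): 0, -1, 2, 0, -1, 0, 0; Σd² = 6
ρ = 1 − 6Σd² / [n(n²−1)] = 1 − 6×6 / (7×48) = 1 − 36/336 ≈ 0.893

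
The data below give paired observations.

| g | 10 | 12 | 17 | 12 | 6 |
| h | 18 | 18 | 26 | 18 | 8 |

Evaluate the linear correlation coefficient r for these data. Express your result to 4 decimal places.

0.9728

n = 5, Σg = 57, Σh = 88, Σg² = 713, Σh² = 1712, Σgh = 1102
nΣgh − ΣgΣh = 5510 − 5016 = 494
nΣg² − (Σg)² = 3565 − 3249 = 316; nΣh² − (Σh)² = 8560 − 7744 = 816
r = 494 / √(316 × 816) = 494 / 507.7952 ≈ 0.9728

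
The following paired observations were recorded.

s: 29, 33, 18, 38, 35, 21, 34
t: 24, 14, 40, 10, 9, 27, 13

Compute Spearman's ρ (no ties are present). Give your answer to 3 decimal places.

Rank s: 3, 4, 1, 7, 6, 2, 5
Rank t: 5, 4, 7, 2, 1, 6, 3
d = rank(s) − rank(t): -2, 0, -6, 5, 5, -4, 2; Σd² = 110
ρ = 1 − 6Σd² / [n(n²−1)] = 1 − 6×110 / (7×48) = 1 − 660/336 ≈ -0.964

-0.964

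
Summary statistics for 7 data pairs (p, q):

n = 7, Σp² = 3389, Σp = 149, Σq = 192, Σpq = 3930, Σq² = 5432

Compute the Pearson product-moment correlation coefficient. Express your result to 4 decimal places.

-0.8264

r = (nΣpq − ΣpΣq) / √[(nΣp² − (Σp)²)(nΣq² − (Σq)²)]
Numerator: 7×3930 − 149×192 = -1098
Denominator: √[(23723 − 22201)(38024 − 36864)] = √[1522 × 1160] = 1328.7287
r = -1098 / 1328.7287 ≈ -0.8264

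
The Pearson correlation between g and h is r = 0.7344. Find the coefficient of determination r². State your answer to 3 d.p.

r² = (0.7344)² = 0.539

0.539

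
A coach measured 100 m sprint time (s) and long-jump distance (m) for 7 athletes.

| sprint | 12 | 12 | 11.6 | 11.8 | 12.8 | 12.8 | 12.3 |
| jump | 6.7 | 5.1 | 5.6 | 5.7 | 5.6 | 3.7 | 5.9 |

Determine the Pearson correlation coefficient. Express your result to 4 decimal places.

n = 7, Σx = 85.3, Σy = 38.3, Σx² = 1040.77, Σy² = 214.61, Σxy = 465.43
nΣxy − ΣxΣy = 3258.01 − 3266.99 = -8.98
nΣx² − (Σx)² = 7285.39 − 7276.09 = 9.3; nΣy² − (Σy)² = 1502.27 − 1466.89 = 35.38
r = -8.98 / √(9.3 × 35.38) = -8.98 / 18.1393 ≈ -0.4951

-0.4951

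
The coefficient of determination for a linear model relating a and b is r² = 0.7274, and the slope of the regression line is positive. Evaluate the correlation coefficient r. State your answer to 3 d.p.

|r| = √0.7274 = 0.853
The association is positive, so r = 0.853.

0.853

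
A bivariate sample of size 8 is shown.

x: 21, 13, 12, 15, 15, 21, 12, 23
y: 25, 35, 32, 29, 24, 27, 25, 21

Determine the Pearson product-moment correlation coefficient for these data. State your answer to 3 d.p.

n = 8, Σx = 132, Σy = 218, Σx² = 2318, Σy² = 6086, Σxy = 3509
nΣxy − ΣxΣy = 28072 − 28776 = -704
nΣx² − (Σx)² = 18544 − 17424 = 1120; nΣy² − (Σy)² = 48688 − 47524 = 1164
r = -704 / √(1120 × 1164) = -704 / 1141.7881 ≈ -0.617

-0.617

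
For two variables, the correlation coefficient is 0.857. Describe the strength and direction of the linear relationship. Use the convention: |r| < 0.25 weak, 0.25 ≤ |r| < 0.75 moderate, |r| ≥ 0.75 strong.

strong positive

r = 0.857 > 0 so the relationship is positive.
|r| = 0.857, which falls in the strong range.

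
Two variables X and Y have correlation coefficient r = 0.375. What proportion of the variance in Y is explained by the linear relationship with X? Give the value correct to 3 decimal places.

r² = (0.375)² = 0.141

0.141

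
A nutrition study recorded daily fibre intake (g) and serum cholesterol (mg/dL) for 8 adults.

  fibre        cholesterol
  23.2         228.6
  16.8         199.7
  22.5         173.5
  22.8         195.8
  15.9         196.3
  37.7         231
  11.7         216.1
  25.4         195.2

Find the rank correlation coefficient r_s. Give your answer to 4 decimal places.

0.1429

Rank fibre: 6, 3, 4, 5, 2, 8, 1, 7
Rank cholesterol: 7, 5, 1, 3, 4, 8, 6, 2
d = rank(fibre) − rank(cholesterol): -1, -2, 3, 2, -2, 0, -5, 5; Σd² = 72
ρ = 1 − 6Σd² / [n(n²−1)] = 1 − 6×72 / (8×63) = 1 − 432/504 ≈ 0.1429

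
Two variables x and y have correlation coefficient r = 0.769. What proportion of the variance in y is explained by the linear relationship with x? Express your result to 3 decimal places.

0.591

r² = (0.769)² = 0.591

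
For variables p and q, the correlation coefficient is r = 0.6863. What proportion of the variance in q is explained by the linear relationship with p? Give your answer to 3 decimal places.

r² = (0.6863)² = 0.471

0.471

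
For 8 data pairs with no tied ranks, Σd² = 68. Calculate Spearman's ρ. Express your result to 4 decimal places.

0.1905

ρ = 1 − 6Σd² / [n(n²−1)] = 1 − 6×68 / (8×63)
  = 1 − 408/504 = 1 − 0.80952 ≈ 0.1905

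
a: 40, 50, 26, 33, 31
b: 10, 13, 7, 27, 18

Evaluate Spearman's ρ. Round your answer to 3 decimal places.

Rank a: 4, 5, 1, 3, 2
Rank b: 2, 3, 1, 5, 4
d = rank(a) − rank(b): 2, 2, 0, -2, -2; Σd² = 16
ρ = 1 − 6Σd² / [n(n²−1)] = 1 − 6×16 / (5×24) = 1 − 96/120 ≈ 0.200

0.200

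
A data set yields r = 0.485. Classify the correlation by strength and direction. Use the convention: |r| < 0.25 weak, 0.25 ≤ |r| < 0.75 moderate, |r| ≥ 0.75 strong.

r = 0.485 > 0 so the relationship is positive.
|r| = 0.485, which falls in the moderate range.

moderate positive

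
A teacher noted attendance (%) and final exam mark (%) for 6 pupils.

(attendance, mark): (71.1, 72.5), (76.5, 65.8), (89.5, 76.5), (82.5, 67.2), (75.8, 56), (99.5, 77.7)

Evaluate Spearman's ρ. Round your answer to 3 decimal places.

0.657

Rank attendance: 1, 3, 5, 4, 2, 6
Rank mark: 4, 2, 5, 3, 1, 6
d = rank(attendance) − rank(mark): -3, 1, 0, 1, 1, 0; Σd² = 12
ρ = 1 − 6Σd² / [n(n²−1)] = 1 − 6×12 / (6×35) = 1 − 72/210 ≈ 0.657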